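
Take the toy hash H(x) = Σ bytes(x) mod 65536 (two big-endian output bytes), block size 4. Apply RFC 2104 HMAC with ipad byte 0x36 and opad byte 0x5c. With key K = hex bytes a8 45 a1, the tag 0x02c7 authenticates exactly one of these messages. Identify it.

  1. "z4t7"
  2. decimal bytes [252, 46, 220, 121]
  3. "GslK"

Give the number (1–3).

Key hex bytes a8 45 a1 is 3 bytes ≤ B = 4; zero-pad to 4 bytes: K' = a8 45 a1 00.
K' ⊕ ipad = 9e 73 97 36; K' ⊕ opad = f4 19 fd 5c.
m1: inner = H(9e 73 97 36 7a 34 74 37) = 03 37; tag = H(f4 19 fd 5c 03 37) = 02a0
m2: inner = H(9e 73 97 36 fc 2e dc 79) = 04 5d; tag = H(f4 19 fd 5c 04 5d) = 02c7 ← matches
m3: inner = H(9e 73 97 36 47 73 6c 4b) = 03 4f; tag = H(f4 19 fd 5c 03 4f) = 02b8

2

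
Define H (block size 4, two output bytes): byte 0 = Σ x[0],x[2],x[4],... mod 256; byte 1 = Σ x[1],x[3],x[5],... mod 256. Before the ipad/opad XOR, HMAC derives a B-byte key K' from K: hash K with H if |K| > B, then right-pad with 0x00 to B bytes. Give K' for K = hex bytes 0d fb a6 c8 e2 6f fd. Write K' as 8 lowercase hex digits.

|K| = 7 > B = 4, so first hash the key.
H(K): even-index sum = 658 mod 256 = 146; odd-index sum = 562 mod 256 = 50 → 92 32.
Zero-pad H(K) = 92 32 to 4 bytes: K' = 92 32 00 00.

92320000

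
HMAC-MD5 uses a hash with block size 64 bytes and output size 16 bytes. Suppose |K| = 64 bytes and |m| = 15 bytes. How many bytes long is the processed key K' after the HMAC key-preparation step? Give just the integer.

64

Key is 64 ≤ 64 bytes, zero-padded: |K'| = 64.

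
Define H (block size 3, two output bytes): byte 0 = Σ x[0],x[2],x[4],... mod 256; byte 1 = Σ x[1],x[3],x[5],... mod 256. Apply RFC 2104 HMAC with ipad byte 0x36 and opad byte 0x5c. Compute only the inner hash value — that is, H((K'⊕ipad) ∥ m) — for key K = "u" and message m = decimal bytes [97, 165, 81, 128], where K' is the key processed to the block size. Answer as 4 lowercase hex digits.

9ee8

Key "u" = 75 is 1 byte ≤ B = 3; zero-pad to 3 bytes: K' = 75 00 00.
K' ⊕ ipad = 43 36 36.
Inner input = 43 36 36 ∥ 61 a5 51 80.
Inner hash: even-index sum = 414 mod 256 = 158; odd-index sum = 232 mod 256 = 232 → 9e e8.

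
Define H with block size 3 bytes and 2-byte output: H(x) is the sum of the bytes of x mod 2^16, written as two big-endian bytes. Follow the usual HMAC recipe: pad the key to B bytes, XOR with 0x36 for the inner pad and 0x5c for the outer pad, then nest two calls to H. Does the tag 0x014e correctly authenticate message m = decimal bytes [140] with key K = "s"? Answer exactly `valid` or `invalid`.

Key "s" = 73 is 1 byte ≤ B = 3; zero-pad to 3 bytes: K' = 73 00 00.
K' ⊕ ipad = 45 36 36; K' ⊕ opad = 2f 5c 5c.
Inner hash: sum = 69+54+54+140 = 317 → 01 3d.
Outer hash (recomputed tag): sum = 47+92+92+1+61 = 293 → 01 25.
Recomputed tag = 0125; claimed = 014e → mismatch.

invalid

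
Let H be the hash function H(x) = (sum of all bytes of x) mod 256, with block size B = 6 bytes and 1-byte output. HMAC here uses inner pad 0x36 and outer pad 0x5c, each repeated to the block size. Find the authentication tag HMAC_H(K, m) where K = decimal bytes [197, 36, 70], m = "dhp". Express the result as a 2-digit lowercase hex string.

92

Key decimal bytes [197, 36, 70] = c5 24 46 is 3 bytes ≤ B = 6; zero-pad to 6 bytes: K' = c5 24 46 00 00 00.
K' ⊕ ipad = f3 12 70 36 36 36.  K' ⊕ opad = 99 78 1a 5c 5c 5c.
Inner input = (K'⊕ipad) ∥ m = f3 12 70 36 36 36 ∥ 64 68 70.
Inner hash: sum = 243+18+112+54+54+54+100+104+112 = 851; mod 256 = 83 → 53.
Outer input = (K'⊕opad) ∥ inner = 99 78 1a 5c 5c 5c ∥ 53.
Outer hash (tag): sum = 153+120+26+92+92+92+83 = 658; mod 256 = 146 → 92.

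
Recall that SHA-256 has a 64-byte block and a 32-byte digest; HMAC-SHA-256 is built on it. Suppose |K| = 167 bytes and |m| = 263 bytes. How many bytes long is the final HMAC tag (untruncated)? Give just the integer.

The tag is one SHA-256 digest: 32 bytes.

32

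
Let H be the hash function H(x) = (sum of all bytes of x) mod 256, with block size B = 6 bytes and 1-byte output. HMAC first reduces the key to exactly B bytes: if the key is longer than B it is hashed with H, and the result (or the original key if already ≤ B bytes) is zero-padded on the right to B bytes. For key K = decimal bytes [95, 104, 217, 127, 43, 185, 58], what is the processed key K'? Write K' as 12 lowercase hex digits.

3d0000000000

|K| = 7 > B = 6, so first hash the key.
H(K): sum = 95+104+217+127+43+185+58 = 829; mod 256 = 61 → 3d.
Zero-pad H(K) = 3d to 6 bytes: K' = 3d 00 00 00 00 00.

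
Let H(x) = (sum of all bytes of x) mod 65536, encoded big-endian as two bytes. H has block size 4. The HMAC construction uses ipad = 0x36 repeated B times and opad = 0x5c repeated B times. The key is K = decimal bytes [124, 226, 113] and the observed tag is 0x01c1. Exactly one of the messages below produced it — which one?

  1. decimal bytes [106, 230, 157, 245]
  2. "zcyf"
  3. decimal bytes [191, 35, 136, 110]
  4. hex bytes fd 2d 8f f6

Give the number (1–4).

Key decimal bytes [124, 226, 113] = 7c e2 71 is 3 bytes ≤ B = 4; zero-pad to 4 bytes: K' = 7c e2 71 00.
K' ⊕ ipad = 4a d4 47 36; K' ⊕ opad = 20 be 2d 5c.
m1: inner = H(4a d4 47 36 6a e6 9d f5) = 04 7d; tag = H(20 be 2d 5c 04 7d) = 01e8
m2: inner = H(4a d4 47 36 7a 63 79 66) = 03 57; tag = H(20 be 2d 5c 03 57) = 01c1 ← matches
m3: inner = H(4a d4 47 36 bf 23 88 6e) = 03 73; tag = H(20 be 2d 5c 03 73) = 01dd
m4: inner = H(4a d4 47 36 fd 2d 8f f6) = 04 4a; tag = H(20 be 2d 5c 04 4a) = 01b5

2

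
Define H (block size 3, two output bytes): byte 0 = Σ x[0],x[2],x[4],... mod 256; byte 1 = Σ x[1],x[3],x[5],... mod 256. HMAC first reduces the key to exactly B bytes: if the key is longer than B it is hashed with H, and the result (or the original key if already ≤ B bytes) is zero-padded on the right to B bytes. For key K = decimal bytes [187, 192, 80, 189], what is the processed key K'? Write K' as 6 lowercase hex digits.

|K| = 4 > B = 3, so first hash the key.
H(K): even-index sum = 267 mod 256 = 11; odd-index sum = 381 mod 256 = 125 → 0b 7d.
Zero-pad H(K) = 0b 7d to 3 bytes: K' = 0b 7d 00.

0b7d00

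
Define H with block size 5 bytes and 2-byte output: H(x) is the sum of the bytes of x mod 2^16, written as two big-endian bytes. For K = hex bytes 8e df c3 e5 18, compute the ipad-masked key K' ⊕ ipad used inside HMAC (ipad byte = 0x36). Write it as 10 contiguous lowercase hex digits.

b8e9f5d32e

Key hex bytes 8e df c3 e5 18 is exactly B = 5 bytes: K' = 8e df c3 e5 18.
XOR each byte with 0x36: 8e⊕36=b8, df⊕36=e9, c3⊕36=f5, e5⊕36=d3, 18⊕36=2e.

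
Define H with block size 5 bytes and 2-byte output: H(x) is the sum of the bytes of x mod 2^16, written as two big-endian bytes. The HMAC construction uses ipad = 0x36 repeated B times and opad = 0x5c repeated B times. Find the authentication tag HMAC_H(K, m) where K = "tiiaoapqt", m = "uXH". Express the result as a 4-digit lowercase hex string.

Key "tiiaoapqt" = 74 69 69 61 6f 61 70 71 74 is 9 bytes > B = 5, so hash it first: H(key) = 03 cc, then zero-pad to 5 bytes: K' = 03 cc 00 00 00.
K' ⊕ ipad = 35 fa 36 36 36.  K' ⊕ opad = 5f 90 5c 5c 5c.
Inner input = (K'⊕ipad) ∥ m = 35 fa 36 36 36 ∥ 75 58 48.
Inner hash: sum = 53+250+54+54+54+117+88+72 = 742 → 02 e6.
Outer input = (K'⊕opad) ∥ inner = 5f 90 5c 5c 5c ∥ 02 e6.
Outer hash (tag): sum = 95+144+92+92+92+2+230 = 747 → 02 eb.

02eb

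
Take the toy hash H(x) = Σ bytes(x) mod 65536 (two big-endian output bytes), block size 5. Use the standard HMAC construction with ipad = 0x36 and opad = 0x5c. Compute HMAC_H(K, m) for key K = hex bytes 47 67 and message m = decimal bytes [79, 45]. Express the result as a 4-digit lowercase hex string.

024b

Key hex bytes 47 67 is 2 bytes ≤ B = 5; zero-pad to 5 bytes: K' = 47 67 00 00 00.
K' ⊕ ipad = 71 51 36 36 36.  K' ⊕ opad = 1b 3b 5c 5c 5c.
Inner input = (K'⊕ipad) ∥ m = 71 51 36 36 36 ∥ 4f 2d.
Inner hash: sum = 113+81+54+54+54+79+45 = 480 → 01 e0.
Outer input = (K'⊕opad) ∥ inner = 1b 3b 5c 5c 5c ∥ 01 e0.
Outer hash (tag): sum = 27+59+92+92+92+1+224 = 587 → 02 4b.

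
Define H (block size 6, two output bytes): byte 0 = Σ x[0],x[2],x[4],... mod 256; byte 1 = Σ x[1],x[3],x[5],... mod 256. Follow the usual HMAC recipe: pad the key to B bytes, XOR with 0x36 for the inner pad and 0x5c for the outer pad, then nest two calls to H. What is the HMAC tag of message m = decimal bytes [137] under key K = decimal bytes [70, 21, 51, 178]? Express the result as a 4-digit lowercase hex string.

Key decimal bytes [70, 21, 51, 178] = 46 15 33 b2 is 4 bytes ≤ B = 6; zero-pad to 6 bytes: K' = 46 15 33 b2 00 00.
K' ⊕ ipad = 70 23 05 84 36 36.  K' ⊕ opad = 1a 49 6f ee 5c 5c.
Inner input = (K'⊕ipad) ∥ m = 70 23 05 84 36 36 ∥ 89.
Inner hash: even-index sum = 308 mod 256 = 52; odd-index sum = 221 mod 256 = 221 → 34 dd.
Outer input = (K'⊕opad) ∥ inner = 1a 49 6f ee 5c 5c ∥ 34 dd.
Outer hash (tag): even-index sum = 281 mod 256 = 25; odd-index sum = 624 mod 256 = 112 → 19 70.

1970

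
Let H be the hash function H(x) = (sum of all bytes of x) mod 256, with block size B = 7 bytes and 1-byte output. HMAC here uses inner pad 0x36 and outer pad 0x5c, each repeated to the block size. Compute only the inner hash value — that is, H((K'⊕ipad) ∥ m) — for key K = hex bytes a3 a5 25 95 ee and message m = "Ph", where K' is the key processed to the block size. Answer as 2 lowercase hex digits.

Key hex bytes a3 a5 25 95 ee is 5 bytes ≤ B = 7; zero-pad to 7 bytes: K' = a3 a5 25 95 ee 00 00.
K' ⊕ ipad = 95 93 13 a3 d8 36 36.
Inner input = 95 93 13 a3 d8 36 36 ∥ 50 68.
Inner hash: sum = 149+147+19+163+216+54+54+80+104 = 986; mod 256 = 218 → da.

da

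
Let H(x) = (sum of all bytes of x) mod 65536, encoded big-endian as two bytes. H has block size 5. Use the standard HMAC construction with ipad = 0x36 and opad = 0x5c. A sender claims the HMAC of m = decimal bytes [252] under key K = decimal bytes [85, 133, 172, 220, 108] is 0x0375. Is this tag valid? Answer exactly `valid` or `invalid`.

valid

Key decimal bytes [85, 133, 172, 220, 108] = 55 85 ac dc 6c is exactly B = 5 bytes: K' = 55 85 ac dc 6c.
K' ⊕ ipad = 63 b3 9a ea 5a; K' ⊕ opad = 09 d9 f0 80 30.
Inner hash: sum = 99+179+154+234+90+252 = 1008 → 03 f0.
Outer hash (recomputed tag): sum = 9+217+240+128+48+3+240 = 885 → 03 75.
Recomputed tag = 0375; claimed = 0375 → match.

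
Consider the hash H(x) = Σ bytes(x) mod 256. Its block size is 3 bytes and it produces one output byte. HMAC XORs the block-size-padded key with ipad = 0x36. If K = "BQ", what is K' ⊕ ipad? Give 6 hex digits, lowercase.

Key "BQ" = 42 51 is 2 bytes ≤ B = 3; zero-pad to 3 bytes: K' = 42 51 00.
XOR each byte with 0x36: 42⊕36=74, 51⊕36=67, 00⊕36=36.

746736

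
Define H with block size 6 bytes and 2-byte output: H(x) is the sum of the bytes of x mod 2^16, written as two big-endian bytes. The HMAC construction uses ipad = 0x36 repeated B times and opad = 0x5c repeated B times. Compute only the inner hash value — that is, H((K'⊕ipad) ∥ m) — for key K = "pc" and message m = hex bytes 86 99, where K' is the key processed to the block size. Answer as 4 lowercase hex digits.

Key "pc" = 70 63 is 2 bytes ≤ B = 6; zero-pad to 6 bytes: K' = 70 63 00 00 00 00.
K' ⊕ ipad = 46 55 36 36 36 36.
Inner input = 46 55 36 36 36 36 ∥ 86 99.
Inner hash: sum = 70+85+54+54+54+54+134+153 = 658 → 02 92.

0292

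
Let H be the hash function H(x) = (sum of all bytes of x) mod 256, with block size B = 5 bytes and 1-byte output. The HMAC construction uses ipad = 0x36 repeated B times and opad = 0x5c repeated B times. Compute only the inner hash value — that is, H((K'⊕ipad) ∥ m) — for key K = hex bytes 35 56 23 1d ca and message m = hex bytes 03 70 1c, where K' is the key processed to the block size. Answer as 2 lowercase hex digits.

Key hex bytes 35 56 23 1d ca is exactly B = 5 bytes: K' = 35 56 23 1d ca.
K' ⊕ ipad = 03 60 15 2b fc.
Inner input = 03 60 15 2b fc ∥ 03 70 1c.
Inner hash: sum = 3+96+21+43+252+3+112+28 = 558; mod 256 = 46 → 2e.

2e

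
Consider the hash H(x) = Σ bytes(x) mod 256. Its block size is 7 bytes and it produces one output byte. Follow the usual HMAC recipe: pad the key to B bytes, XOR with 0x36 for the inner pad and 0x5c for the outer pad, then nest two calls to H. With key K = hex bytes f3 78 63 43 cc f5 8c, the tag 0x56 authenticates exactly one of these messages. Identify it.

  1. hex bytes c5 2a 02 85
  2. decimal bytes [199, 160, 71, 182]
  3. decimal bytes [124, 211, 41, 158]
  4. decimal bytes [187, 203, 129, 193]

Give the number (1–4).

Key hex bytes f3 78 63 43 cc f5 8c is exactly B = 7 bytes: K' = f3 78 63 43 cc f5 8c.
K' ⊕ ipad = c5 4e 55 75 fa c3 ba; K' ⊕ opad = af 24 3f 1f 90 a9 d0.
m1: inner = H(c5 4e 55 75 fa c3 ba c5 2a 02 85) = ca; tag = H(af 24 3f 1f 90 a9 d0 ca) = 04
m2: inner = H(c5 4e 55 75 fa c3 ba c7 a0 47 b6) = b8; tag = H(af 24 3f 1f 90 a9 d0 b8) = f2
m3: inner = H(c5 4e 55 75 fa c3 ba 7c d3 29 9e) = 6a; tag = H(af 24 3f 1f 90 a9 d0 6a) = a4
m4: inner = H(c5 4e 55 75 fa c3 ba bb cb 81 c1) = 1c; tag = H(af 24 3f 1f 90 a9 d0 1c) = 56 ← matches

4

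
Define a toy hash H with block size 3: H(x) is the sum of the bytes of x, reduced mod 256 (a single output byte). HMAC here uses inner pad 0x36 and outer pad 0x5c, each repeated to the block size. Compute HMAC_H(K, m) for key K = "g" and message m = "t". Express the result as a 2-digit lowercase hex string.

Key "g" = 67 is 1 byte ≤ B = 3; zero-pad to 3 bytes: K' = 67 00 00.
K' ⊕ ipad = 51 36 36.  K' ⊕ opad = 3b 5c 5c.
Inner input = (K'⊕ipad) ∥ m = 51 36 36 ∥ 74.
Inner hash: sum = 81+54+54+116 = 305; mod 256 = 49 → 31.
Outer input = (K'⊕opad) ∥ inner = 3b 5c 5c ∥ 31.
Outer hash (tag): sum = 59+92+92+49 = 292; mod 256 = 36 → 24.

24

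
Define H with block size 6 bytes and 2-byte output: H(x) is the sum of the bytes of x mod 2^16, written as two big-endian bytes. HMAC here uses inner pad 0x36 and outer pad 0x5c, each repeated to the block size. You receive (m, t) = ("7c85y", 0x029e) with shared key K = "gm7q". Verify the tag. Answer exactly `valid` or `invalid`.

Key "gm7q" = 67 6d 37 71 is 4 bytes ≤ B = 6; zero-pad to 6 bytes: K' = 67 6d 37 71 00 00.
K' ⊕ ipad = 51 5b 01 47 36 36; K' ⊕ opad = 3b 31 6b 2d 5c 5c.
Inner hash: sum = 81+91+1+71+54+54+55+99+56+53+121 = 736 → 02 e0.
Outer hash (recomputed tag): sum = 59+49+107+45+92+92+2+224 = 670 → 02 9e.
Recomputed tag = 029e; claimed = 029e → match.

valid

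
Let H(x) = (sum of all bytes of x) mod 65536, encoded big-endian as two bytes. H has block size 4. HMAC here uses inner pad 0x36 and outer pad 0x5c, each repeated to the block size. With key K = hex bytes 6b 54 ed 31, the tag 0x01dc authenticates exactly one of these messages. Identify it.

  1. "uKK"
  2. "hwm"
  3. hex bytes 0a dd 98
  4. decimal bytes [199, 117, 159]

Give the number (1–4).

4

Key hex bytes 6b 54 ed 31 is exactly B = 4 bytes: K' = 6b 54 ed 31.
K' ⊕ ipad = 5d 62 db 07; K' ⊕ opad = 37 08 b1 6d.
m1: inner = H(5d 62 db 07 75 4b 4b) = 02 ac; tag = H(37 08 b1 6d 02 ac) = 020b
m2: inner = H(5d 62 db 07 68 77 6d) = 02 ed; tag = H(37 08 b1 6d 02 ed) = 024c
m3: inner = H(5d 62 db 07 0a dd 98) = 03 20; tag = H(37 08 b1 6d 03 20) = 0180
m4: inner = H(5d 62 db 07 c7 75 9f) = 03 7c; tag = H(37 08 b1 6d 03 7c) = 01dc ← matches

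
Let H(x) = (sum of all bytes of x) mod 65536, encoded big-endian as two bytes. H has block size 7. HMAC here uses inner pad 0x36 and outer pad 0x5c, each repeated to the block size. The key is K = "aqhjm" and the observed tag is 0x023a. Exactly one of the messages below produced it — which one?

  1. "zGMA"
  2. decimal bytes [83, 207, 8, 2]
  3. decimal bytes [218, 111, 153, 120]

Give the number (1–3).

Key "aqhjm" = 61 71 68 6a 6d is 5 bytes ≤ B = 7; zero-pad to 7 bytes: K' = 61 71 68 6a 6d 00 00.
K' ⊕ ipad = 57 47 5e 5c 5b 36 36; K' ⊕ opad = 3d 2d 34 36 31 5c 5c.
m1: inner = H(57 47 5e 5c 5b 36 36 7a 47 4d 41) = 03 6e; tag = H(3d 2d 34 36 31 5c 5c 03 6e) = 022e
m2: inner = H(57 47 5e 5c 5b 36 36 53 cf 08 02) = 03 4b; tag = H(3d 2d 34 36 31 5c 5c 03 4b) = 020b
m3: inner = H(57 47 5e 5c 5b 36 36 da 6f 99 78) = 04 79; tag = H(3d 2d 34 36 31 5c 5c 04 79) = 023a ← matches

3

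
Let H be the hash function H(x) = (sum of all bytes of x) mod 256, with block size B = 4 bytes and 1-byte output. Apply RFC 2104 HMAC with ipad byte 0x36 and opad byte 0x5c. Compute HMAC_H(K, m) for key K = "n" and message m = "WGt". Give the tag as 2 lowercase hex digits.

Key "n" = 6e is 1 byte ≤ B = 4; zero-pad to 4 bytes: K' = 6e 00 00 00.
K' ⊕ ipad = 58 36 36 36.  K' ⊕ opad = 32 5c 5c 5c.
Inner input = (K'⊕ipad) ∥ m = 58 36 36 36 ∥ 57 47 74.
Inner hash: sum = 88+54+54+54+87+71+116 = 524; mod 256 = 12 → 0c.
Outer input = (K'⊕opad) ∥ inner = 32 5c 5c 5c ∥ 0c.
Outer hash (tag): sum = 50+92+92+92+12 = 338; mod 256 = 82 → 52.

52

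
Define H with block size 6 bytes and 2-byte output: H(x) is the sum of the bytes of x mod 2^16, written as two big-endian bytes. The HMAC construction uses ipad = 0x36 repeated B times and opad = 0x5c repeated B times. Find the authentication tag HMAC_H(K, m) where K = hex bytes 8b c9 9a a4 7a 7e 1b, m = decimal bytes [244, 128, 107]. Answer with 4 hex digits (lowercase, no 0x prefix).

Key hex bytes 8b c9 9a a4 7a 7e 1b is 7 bytes > B = 6, so hash it first: H(key) = 03 a5, then zero-pad to 6 bytes: K' = 03 a5 00 00 00 00.
K' ⊕ ipad = 35 93 36 36 36 36.  K' ⊕ opad = 5f f9 5c 5c 5c 5c.
Inner input = (K'⊕ipad) ∥ m = 35 93 36 36 36 36 ∥ f4 80 6b.
Inner hash: sum = 53+147+54+54+54+54+244+128+107 = 895 → 03 7f.
Outer input = (K'⊕opad) ∥ inner = 5f f9 5c 5c 5c 5c ∥ 03 7f.
Outer hash (tag): sum = 95+249+92+92+92+92+3+127 = 842 → 03 4a.

034a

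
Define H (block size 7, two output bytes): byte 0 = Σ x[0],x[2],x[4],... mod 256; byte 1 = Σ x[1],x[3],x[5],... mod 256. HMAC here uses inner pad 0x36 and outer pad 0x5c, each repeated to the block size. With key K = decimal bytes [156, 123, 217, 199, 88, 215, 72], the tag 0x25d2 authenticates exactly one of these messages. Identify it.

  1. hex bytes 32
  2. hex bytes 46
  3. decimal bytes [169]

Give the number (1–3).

3

Key decimal bytes [156, 123, 217, 199, 88, 215, 72] = 9c 7b d9 c7 58 d7 48 is exactly B = 7 bytes: K' = 9c 7b d9 c7 58 d7 48.
K' ⊕ ipad = aa 4d ef f1 6e e1 7e; K' ⊕ opad = c0 27 85 9b 04 8b 14.
m1: inner = H(aa 4d ef f1 6e e1 7e 32) = 85 51; tag = H(c0 27 85 9b 04 8b 14 85 51) = aed2
m2: inner = H(aa 4d ef f1 6e e1 7e 46) = 85 65; tag = H(c0 27 85 9b 04 8b 14 85 65) = c2d2
m3: inner = H(aa 4d ef f1 6e e1 7e a9) = 85 c8; tag = H(c0 27 85 9b 04 8b 14 85 c8) = 25d2 ← matches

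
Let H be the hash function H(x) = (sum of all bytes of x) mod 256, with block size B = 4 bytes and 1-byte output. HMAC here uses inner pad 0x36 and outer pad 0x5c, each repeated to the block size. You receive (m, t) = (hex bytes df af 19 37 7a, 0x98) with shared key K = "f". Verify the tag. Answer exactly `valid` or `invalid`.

Key "f" = 66 is 1 byte ≤ B = 4; zero-pad to 4 bytes: K' = 66 00 00 00.
K' ⊕ ipad = 50 36 36 36; K' ⊕ opad = 3a 5c 5c 5c.
Inner hash: sum = 80+54+54+54+223+175+25+55+122 = 842; mod 256 = 74 → 4a.
Outer hash (recomputed tag): sum = 58+92+92+92+74 = 408; mod 256 = 152 → 98.
Recomputed tag = 98; claimed = 98 → match.

valid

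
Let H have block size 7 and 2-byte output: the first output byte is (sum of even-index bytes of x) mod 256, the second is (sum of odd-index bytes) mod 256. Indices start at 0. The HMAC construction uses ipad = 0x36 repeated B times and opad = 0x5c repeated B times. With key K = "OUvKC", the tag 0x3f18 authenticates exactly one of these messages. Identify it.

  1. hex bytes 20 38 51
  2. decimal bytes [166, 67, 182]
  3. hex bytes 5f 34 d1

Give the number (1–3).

1

Key "OUvKC" = 4f 55 76 4b 43 is 5 bytes ≤ B = 7; zero-pad to 7 bytes: K' = 4f 55 76 4b 43 00 00.
K' ⊕ ipad = 79 63 40 7d 75 36 36; K' ⊕ opad = 13 09 2a 17 1f 5c 5c.
m1: inner = H(79 63 40 7d 75 36 36 20 38 51) = 9c 87; tag = H(13 09 2a 17 1f 5c 5c 9c 87) = 3f18 ← matches
m2: inner = H(79 63 40 7d 75 36 36 a6 43 b6) = a7 72; tag = H(13 09 2a 17 1f 5c 5c a7 72) = 2a23
m3: inner = H(79 63 40 7d 75 36 36 5f 34 d1) = 98 46; tag = H(13 09 2a 17 1f 5c 5c 98 46) = fe14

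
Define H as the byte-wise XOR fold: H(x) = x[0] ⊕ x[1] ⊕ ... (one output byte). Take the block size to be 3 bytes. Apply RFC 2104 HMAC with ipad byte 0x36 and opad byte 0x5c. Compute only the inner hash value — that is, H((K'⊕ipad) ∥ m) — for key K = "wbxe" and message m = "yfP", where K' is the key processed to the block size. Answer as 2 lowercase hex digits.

Key "wbxe" = 77 62 78 65 is 4 bytes > B = 3, so hash it first: H(key) = 08, then zero-pad to 3 bytes: K' = 08 00 00.
K' ⊕ ipad = 3e 36 36.
Inner input = 3e 36 36 ∥ 79 66 50.
Inner hash: XOR 3e⊕36⊕36⊕79⊕66⊕50 = 71.

71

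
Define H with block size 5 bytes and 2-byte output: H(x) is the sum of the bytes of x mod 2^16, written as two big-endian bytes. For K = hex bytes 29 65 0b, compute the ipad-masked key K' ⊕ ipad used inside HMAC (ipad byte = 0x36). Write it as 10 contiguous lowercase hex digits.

Key hex bytes 29 65 0b is 3 bytes ≤ B = 5; zero-pad to 5 bytes: K' = 29 65 0b 00 00.
XOR each byte with 0x36: 29⊕36=1f, 65⊕36=53, 0b⊕36=3d, 00⊕36=36, 00⊕36=36.

1f533d3636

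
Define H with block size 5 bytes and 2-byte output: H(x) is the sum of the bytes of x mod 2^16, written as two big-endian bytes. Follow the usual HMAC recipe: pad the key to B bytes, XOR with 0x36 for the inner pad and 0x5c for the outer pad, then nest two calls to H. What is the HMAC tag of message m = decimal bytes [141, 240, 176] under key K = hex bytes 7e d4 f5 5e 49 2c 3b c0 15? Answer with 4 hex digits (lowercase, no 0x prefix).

0202

Key hex bytes 7e d4 f5 5e 49 2c 3b c0 15 is 9 bytes > B = 5, so hash it first: H(key) = 04 2a, then zero-pad to 5 bytes: K' = 04 2a 00 00 00.
K' ⊕ ipad = 32 1c 36 36 36.  K' ⊕ opad = 58 76 5c 5c 5c.
Inner input = (K'⊕ipad) ∥ m = 32 1c 36 36 36 ∥ 8d f0 b0.
Inner hash: sum = 50+28+54+54+54+141+240+176 = 797 → 03 1d.
Outer input = (K'⊕opad) ∥ inner = 58 76 5c 5c 5c ∥ 03 1d.
Outer hash (tag): sum = 88+118+92+92+92+3+29 = 514 → 02 02.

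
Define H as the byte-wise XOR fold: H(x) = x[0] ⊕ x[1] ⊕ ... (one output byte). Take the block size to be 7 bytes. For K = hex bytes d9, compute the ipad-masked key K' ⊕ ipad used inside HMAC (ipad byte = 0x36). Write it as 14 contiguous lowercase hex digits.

Key hex bytes d9 is 1 byte ≤ B = 7; zero-pad to 7 bytes: K' = d9 00 00 00 00 00 00.
XOR each byte with 0x36: d9⊕36=ef, 00⊕36=36, 00⊕36=36, 00⊕36=36, 00⊕36=36, 00⊕36=36, 00⊕36=36.

ef363636363636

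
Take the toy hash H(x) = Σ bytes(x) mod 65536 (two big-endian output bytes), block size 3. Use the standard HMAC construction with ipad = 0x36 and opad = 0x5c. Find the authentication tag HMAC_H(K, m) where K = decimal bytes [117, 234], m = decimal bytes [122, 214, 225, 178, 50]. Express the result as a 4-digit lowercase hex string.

01a9

Key decimal bytes [117, 234] = 75 ea is 2 bytes ≤ B = 3; zero-pad to 3 bytes: K' = 75 ea 00.
K' ⊕ ipad = 43 dc 36.  K' ⊕ opad = 29 b6 5c.
Inner input = (K'⊕ipad) ∥ m = 43 dc 36 ∥ 7a d6 e1 b2 32.
Inner hash: sum = 67+220+54+122+214+225+178+50 = 1130 → 04 6a.
Outer input = (K'⊕opad) ∥ inner = 29 b6 5c ∥ 04 6a.
Outer hash (tag): sum = 41+182+92+4+106 = 425 → 01 a9.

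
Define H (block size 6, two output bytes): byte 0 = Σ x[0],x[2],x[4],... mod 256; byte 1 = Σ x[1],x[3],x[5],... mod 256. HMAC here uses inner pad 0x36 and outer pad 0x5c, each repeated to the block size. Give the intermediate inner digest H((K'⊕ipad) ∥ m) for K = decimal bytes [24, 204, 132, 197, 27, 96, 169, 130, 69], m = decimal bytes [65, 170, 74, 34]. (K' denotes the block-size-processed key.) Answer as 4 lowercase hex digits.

8a7d

Key decimal bytes [24, 204, 132, 197, 27, 96, 169, 130, 69] = 18 cc 84 c5 1b 60 a9 82 45 is 9 bytes > B = 6, so hash it first: H(key) = a5 73, then zero-pad to 6 bytes: K' = a5 73 00 00 00 00.
K' ⊕ ipad = 93 45 36 36 36 36.
Inner input = 93 45 36 36 36 36 ∥ 41 aa 4a 22.
Inner hash: even-index sum = 394 mod 256 = 138; odd-index sum = 381 mod 256 = 125 → 8a 7d.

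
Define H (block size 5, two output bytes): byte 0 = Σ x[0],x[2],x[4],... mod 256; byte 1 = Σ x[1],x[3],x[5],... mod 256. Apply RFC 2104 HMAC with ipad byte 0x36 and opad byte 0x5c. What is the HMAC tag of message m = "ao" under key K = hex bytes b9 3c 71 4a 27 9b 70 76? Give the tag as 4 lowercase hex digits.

8df9

Key hex bytes b9 3c 71 4a 27 9b 70 76 is 8 bytes > B = 5, so hash it first: H(key) = c1 97, then zero-pad to 5 bytes: K' = c1 97 00 00 00.
K' ⊕ ipad = f7 a1 36 36 36.  K' ⊕ opad = 9d cb 5c 5c 5c.
Inner input = (K'⊕ipad) ∥ m = f7 a1 36 36 36 ∥ 61 6f.
Inner hash: even-index sum = 466 mod 256 = 210; odd-index sum = 312 mod 256 = 56 → d2 38.
Outer input = (K'⊕opad) ∥ inner = 9d cb 5c 5c 5c ∥ d2 38.
Outer hash (tag): even-index sum = 397 mod 256 = 141; odd-index sum = 505 mod 256 = 249 → 8d f9.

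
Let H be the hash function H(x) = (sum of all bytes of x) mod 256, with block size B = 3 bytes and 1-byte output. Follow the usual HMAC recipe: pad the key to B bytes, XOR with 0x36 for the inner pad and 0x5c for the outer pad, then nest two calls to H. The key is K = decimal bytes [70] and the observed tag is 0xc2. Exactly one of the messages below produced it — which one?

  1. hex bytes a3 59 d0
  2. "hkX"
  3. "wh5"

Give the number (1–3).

Key decimal bytes [70] = 46 is 1 byte ≤ B = 3; zero-pad to 3 bytes: K' = 46 00 00.
K' ⊕ ipad = 70 36 36; K' ⊕ opad = 1a 5c 5c.
m1: inner = H(70 36 36 a3 59 d0) = a8; tag = H(1a 5c 5c a8) = 7a
m2: inner = H(70 36 36 68 6b 58) = 07; tag = H(1a 5c 5c 07) = d9
m3: inner = H(70 36 36 77 68 35) = f0; tag = H(1a 5c 5c f0) = c2 ← matches

3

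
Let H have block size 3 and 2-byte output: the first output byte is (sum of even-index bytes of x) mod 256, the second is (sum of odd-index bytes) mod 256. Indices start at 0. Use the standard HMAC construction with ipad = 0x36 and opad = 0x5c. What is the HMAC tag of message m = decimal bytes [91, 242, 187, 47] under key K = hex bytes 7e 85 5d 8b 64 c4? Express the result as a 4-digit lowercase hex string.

b7e8

Key hex bytes 7e 85 5d 8b 64 c4 is 6 bytes > B = 3, so hash it first: H(key) = 3f d4, then zero-pad to 3 bytes: K' = 3f d4 00.
K' ⊕ ipad = 09 e2 36.  K' ⊕ opad = 63 88 5c.
Inner input = (K'⊕ipad) ∥ m = 09 e2 36 ∥ 5b f2 bb 2f.
Inner hash: even-index sum = 352 mod 256 = 96; odd-index sum = 504 mod 256 = 248 → 60 f8.
Outer input = (K'⊕opad) ∥ inner = 63 88 5c ∥ 60 f8.
Outer hash (tag): even-index sum = 439 mod 256 = 183; odd-index sum = 232 mod 256 = 232 → b7 e8.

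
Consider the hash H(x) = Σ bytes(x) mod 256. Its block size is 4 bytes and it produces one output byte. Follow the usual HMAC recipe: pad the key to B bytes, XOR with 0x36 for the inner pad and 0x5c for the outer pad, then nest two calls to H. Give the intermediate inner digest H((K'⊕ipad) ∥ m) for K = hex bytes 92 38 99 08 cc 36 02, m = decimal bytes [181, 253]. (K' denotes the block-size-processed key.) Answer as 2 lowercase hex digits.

Key hex bytes 92 38 99 08 cc 36 02 is 7 bytes > B = 4, so hash it first: H(key) = 6f, then zero-pad to 4 bytes: K' = 6f 00 00 00.
K' ⊕ ipad = 59 36 36 36.
Inner input = 59 36 36 36 ∥ b5 fd.
Inner hash: sum = 89+54+54+54+181+253 = 685; mod 256 = 173 → ad.

ad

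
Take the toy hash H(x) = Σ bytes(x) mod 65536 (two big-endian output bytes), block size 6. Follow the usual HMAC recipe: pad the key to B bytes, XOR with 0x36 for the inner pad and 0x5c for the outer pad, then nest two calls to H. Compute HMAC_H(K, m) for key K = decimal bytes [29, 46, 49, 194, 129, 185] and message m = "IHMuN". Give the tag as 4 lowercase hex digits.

Key decimal bytes [29, 46, 49, 194, 129, 185] = 1d 2e 31 c2 81 b9 is exactly B = 6 bytes: K' = 1d 2e 31 c2 81 b9.
K' ⊕ ipad = 2b 18 07 f4 b7 8f.  K' ⊕ opad = 41 72 6d 9e dd e5.
Inner input = (K'⊕ipad) ∥ m = 2b 18 07 f4 b7 8f ∥ 49 48 4d 75 4e.
Inner hash: sum = 43+24+7+244+183+143+73+72+77+117+78 = 1061 → 04 25.
Outer input = (K'⊕opad) ∥ inner = 41 72 6d 9e dd e5 ∥ 04 25.
Outer hash (tag): sum = 65+114+109+158+221+229+4+37 = 937 → 03 a9.

03a9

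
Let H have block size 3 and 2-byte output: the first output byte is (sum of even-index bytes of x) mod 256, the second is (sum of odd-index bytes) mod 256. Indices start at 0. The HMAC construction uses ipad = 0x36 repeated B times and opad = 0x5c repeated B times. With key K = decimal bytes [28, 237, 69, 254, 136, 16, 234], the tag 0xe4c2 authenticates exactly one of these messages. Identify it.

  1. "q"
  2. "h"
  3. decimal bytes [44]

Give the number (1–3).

Key decimal bytes [28, 237, 69, 254, 136, 16, 234] = 1c ed 45 fe 88 10 ea is 7 bytes > B = 3, so hash it first: H(key) = d3 fb, then zero-pad to 3 bytes: K' = d3 fb 00.
K' ⊕ ipad = e5 cd 36; K' ⊕ opad = 8f a7 5c.
m1: inner = H(e5 cd 36 71) = 1b 3e; tag = H(8f a7 5c 1b 3e) = 29c2
m2: inner = H(e5 cd 36 68) = 1b 35; tag = H(8f a7 5c 1b 35) = 20c2
m3: inner = H(e5 cd 36 2c) = 1b f9; tag = H(8f a7 5c 1b f9) = e4c2 ← matches

3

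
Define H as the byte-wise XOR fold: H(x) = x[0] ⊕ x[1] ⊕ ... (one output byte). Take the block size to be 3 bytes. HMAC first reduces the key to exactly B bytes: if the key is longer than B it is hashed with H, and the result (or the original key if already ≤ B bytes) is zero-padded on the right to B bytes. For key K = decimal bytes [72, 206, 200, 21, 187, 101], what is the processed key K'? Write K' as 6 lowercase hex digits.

|K| = 6 > B = 3, so first hash the key.
H(K): XOR 48⊕ce⊕c8⊕15⊕bb⊕65 = 85.
Zero-pad H(K) = 85 to 3 bytes: K' = 85 00 00.

850000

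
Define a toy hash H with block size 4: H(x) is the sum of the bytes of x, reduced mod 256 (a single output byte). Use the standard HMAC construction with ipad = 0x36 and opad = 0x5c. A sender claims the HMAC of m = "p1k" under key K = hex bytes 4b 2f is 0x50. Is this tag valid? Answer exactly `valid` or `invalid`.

valid

Key hex bytes 4b 2f is 2 bytes ≤ B = 4; zero-pad to 4 bytes: K' = 4b 2f 00 00.
K' ⊕ ipad = 7d 19 36 36; K' ⊕ opad = 17 73 5c 5c.
Inner hash: sum = 125+25+54+54+112+49+107 = 526; mod 256 = 14 → 0e.
Outer hash (recomputed tag): sum = 23+115+92+92+14 = 336; mod 256 = 80 → 50.
Recomputed tag = 50; claimed = 50 → match.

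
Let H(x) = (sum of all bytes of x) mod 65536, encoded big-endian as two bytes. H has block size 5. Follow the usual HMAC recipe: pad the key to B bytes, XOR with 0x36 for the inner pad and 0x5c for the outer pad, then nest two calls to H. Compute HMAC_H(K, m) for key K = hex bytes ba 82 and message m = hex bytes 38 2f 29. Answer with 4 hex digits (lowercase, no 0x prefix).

034c

Key hex bytes ba 82 is 2 bytes ≤ B = 5; zero-pad to 5 bytes: K' = ba 82 00 00 00.
K' ⊕ ipad = 8c b4 36 36 36.  K' ⊕ opad = e6 de 5c 5c 5c.
Inner input = (K'⊕ipad) ∥ m = 8c b4 36 36 36 ∥ 38 2f 29.
Inner hash: sum = 140+180+54+54+54+56+47+41 = 626 → 02 72.
Outer input = (K'⊕opad) ∥ inner = e6 de 5c 5c 5c ∥ 02 72.
Outer hash (tag): sum = 230+222+92+92+92+2+114 = 844 → 03 4c.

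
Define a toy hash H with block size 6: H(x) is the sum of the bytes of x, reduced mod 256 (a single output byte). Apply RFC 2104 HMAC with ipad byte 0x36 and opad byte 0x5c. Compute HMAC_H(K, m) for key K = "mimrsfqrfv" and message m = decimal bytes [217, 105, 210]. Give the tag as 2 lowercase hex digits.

Key "mimrsfqrfv" = 6d 69 6d 72 73 66 71 72 66 76 is 10 bytes > B = 6, so hash it first: H(key) = 4d, then zero-pad to 6 bytes: K' = 4d 00 00 00 00 00.
K' ⊕ ipad = 7b 36 36 36 36 36.  K' ⊕ opad = 11 5c 5c 5c 5c 5c.
Inner input = (K'⊕ipad) ∥ m = 7b 36 36 36 36 36 ∥ d9 69 d2.
Inner hash: sum = 123+54+54+54+54+54+217+105+210 = 925; mod 256 = 157 → 9d.
Outer input = (K'⊕opad) ∥ inner = 11 5c 5c 5c 5c 5c ∥ 9d.
Outer hash (tag): sum = 17+92+92+92+92+92+157 = 634; mod 256 = 122 → 7a.

7a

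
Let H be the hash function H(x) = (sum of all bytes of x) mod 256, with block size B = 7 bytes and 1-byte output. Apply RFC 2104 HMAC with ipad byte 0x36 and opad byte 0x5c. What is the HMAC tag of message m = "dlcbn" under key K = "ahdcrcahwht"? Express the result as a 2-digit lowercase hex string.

Key "ahdcrcahwht" = 61 68 64 63 72 63 61 68 77 68 74 is 11 bytes > B = 7, so hash it first: H(key) = 81, then zero-pad to 7 bytes: K' = 81 00 00 00 00 00 00.
K' ⊕ ipad = b7 36 36 36 36 36 36.  K' ⊕ opad = dd 5c 5c 5c 5c 5c 5c.
Inner input = (K'⊕ipad) ∥ m = b7 36 36 36 36 36 36 ∥ 64 6c 63 62 6e.
Inner hash: sum = 183+54+54+54+54+54+54+100+108+99+98+110 = 1022; mod 256 = 254 → fe.
Outer input = (K'⊕opad) ∥ inner = dd 5c 5c 5c 5c 5c 5c ∥ fe.
Outer hash (tag): sum = 221+92+92+92+92+92+92+254 = 1027; mod 256 = 3 → 03.

03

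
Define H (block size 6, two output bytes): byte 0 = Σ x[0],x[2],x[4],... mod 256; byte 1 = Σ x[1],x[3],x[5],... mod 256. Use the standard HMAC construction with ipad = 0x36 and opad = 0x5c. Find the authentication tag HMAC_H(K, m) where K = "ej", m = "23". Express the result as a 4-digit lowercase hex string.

e2e9

Key "ej" = 65 6a is 2 bytes ≤ B = 6; zero-pad to 6 bytes: K' = 65 6a 00 00 00 00.
K' ⊕ ipad = 53 5c 36 36 36 36.  K' ⊕ opad = 39 36 5c 5c 5c 5c.
Inner input = (K'⊕ipad) ∥ m = 53 5c 36 36 36 36 ∥ 32 33.
Inner hash: even-index sum = 241 mod 256 = 241; odd-index sum = 251 mod 256 = 251 → f1 fb.
Outer input = (K'⊕opad) ∥ inner = 39 36 5c 5c 5c 5c ∥ f1 fb.
Outer hash (tag): even-index sum = 482 mod 256 = 226; odd-index sum = 489 mod 256 = 233 → e2 e9.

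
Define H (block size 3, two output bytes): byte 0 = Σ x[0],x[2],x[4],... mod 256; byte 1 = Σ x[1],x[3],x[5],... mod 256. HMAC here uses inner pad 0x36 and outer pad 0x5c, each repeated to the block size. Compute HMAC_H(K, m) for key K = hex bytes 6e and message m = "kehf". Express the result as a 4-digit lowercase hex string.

Key hex bytes 6e is 1 byte ≤ B = 3; zero-pad to 3 bytes: K' = 6e 00 00.
K' ⊕ ipad = 58 36 36.  K' ⊕ opad = 32 5c 5c.
Inner input = (K'⊕ipad) ∥ m = 58 36 36 ∥ 6b 65 68 66.
Inner hash: even-index sum = 345 mod 256 = 89; odd-index sum = 265 mod 256 = 9 → 59 09.
Outer input = (K'⊕opad) ∥ inner = 32 5c 5c ∥ 59 09.
Outer hash (tag): even-index sum = 151 mod 256 = 151; odd-index sum = 181 mod 256 = 181 → 97 b5.

97b5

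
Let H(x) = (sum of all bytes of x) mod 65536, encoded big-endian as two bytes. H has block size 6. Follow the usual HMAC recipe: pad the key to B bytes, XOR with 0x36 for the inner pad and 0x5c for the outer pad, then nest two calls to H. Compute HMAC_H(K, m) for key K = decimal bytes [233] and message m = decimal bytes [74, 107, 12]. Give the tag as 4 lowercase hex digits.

0331

Key decimal bytes [233] = e9 is 1 byte ≤ B = 6; zero-pad to 6 bytes: K' = e9 00 00 00 00 00.
K' ⊕ ipad = df 36 36 36 36 36.  K' ⊕ opad = b5 5c 5c 5c 5c 5c.
Inner input = (K'⊕ipad) ∥ m = df 36 36 36 36 36 ∥ 4a 6b 0c.
Inner hash: sum = 223+54+54+54+54+54+74+107+12 = 686 → 02 ae.
Outer input = (K'⊕opad) ∥ inner = b5 5c 5c 5c 5c 5c ∥ 02 ae.
Outer hash (tag): sum = 181+92+92+92+92+92+2+174 = 817 → 03 31.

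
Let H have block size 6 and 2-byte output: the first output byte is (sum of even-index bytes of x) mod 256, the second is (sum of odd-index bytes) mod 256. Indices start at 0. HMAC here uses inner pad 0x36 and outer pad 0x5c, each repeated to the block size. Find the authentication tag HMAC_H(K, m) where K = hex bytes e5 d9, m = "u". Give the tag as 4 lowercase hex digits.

2598

Key hex bytes e5 d9 is 2 bytes ≤ B = 6; zero-pad to 6 bytes: K' = e5 d9 00 00 00 00.
K' ⊕ ipad = d3 ef 36 36 36 36.  K' ⊕ opad = b9 85 5c 5c 5c 5c.
Inner input = (K'⊕ipad) ∥ m = d3 ef 36 36 36 36 ∥ 75.
Inner hash: even-index sum = 436 mod 256 = 180; odd-index sum = 347 mod 256 = 91 → b4 5b.
Outer input = (K'⊕opad) ∥ inner = b9 85 5c 5c 5c 5c ∥ b4 5b.
Outer hash (tag): even-index sum = 549 mod 256 = 37; odd-index sum = 408 mod 256 = 152 → 25 98.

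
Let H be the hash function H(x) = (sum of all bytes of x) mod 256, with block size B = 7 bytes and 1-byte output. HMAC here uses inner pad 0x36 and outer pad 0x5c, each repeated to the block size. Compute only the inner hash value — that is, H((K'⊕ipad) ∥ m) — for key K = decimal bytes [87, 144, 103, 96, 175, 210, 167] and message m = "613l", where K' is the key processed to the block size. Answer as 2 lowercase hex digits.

c2

Key decimal bytes [87, 144, 103, 96, 175, 210, 167] = 57 90 67 60 af d2 a7 is exactly B = 7 bytes: K' = 57 90 67 60 af d2 a7.
K' ⊕ ipad = 61 a6 51 56 99 e4 91.
Inner input = 61 a6 51 56 99 e4 91 ∥ 36 31 33 6c.
Inner hash: sum = 97+166+81+86+153+228+145+54+49+51+108 = 1218; mod 256 = 194 → c2.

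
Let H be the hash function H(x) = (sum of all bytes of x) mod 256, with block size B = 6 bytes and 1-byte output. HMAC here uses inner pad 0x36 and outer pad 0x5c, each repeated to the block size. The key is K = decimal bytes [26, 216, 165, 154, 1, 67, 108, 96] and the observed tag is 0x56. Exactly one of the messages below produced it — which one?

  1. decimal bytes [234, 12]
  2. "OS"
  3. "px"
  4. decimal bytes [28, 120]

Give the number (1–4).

3

Key decimal bytes [26, 216, 165, 154, 1, 67, 108, 96] = 1a d8 a5 9a 01 43 6c 60 is 8 bytes > B = 6, so hash it first: H(key) = 41, then zero-pad to 6 bytes: K' = 41 00 00 00 00 00.
K' ⊕ ipad = 77 36 36 36 36 36; K' ⊕ opad = 1d 5c 5c 5c 5c 5c.
m1: inner = H(77 36 36 36 36 36 ea 0c) = 7b; tag = H(1d 5c 5c 5c 5c 5c 7b) = 64
m2: inner = H(77 36 36 36 36 36 4f 53) = 27; tag = H(1d 5c 5c 5c 5c 5c 27) = 10
m3: inner = H(77 36 36 36 36 36 70 78) = 6d; tag = H(1d 5c 5c 5c 5c 5c 6d) = 56 ← matches
m4: inner = H(77 36 36 36 36 36 1c 78) = 19; tag = H(1d 5c 5c 5c 5c 5c 19) = 02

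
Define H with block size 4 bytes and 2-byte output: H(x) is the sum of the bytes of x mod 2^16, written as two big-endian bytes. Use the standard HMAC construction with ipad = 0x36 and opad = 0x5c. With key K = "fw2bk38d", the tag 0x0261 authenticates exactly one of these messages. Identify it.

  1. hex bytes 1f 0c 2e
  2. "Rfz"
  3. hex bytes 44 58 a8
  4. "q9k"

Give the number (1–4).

Key "fw2bk38d" = 66 77 32 62 6b 33 38 64 is 8 bytes > B = 4, so hash it first: H(key) = 02 ab, then zero-pad to 4 bytes: K' = 02 ab 00 00.
K' ⊕ ipad = 34 9d 36 36; K' ⊕ opad = 5e f7 5c 5c.
m1: inner = H(34 9d 36 36 1f 0c 2e) = 01 96; tag = H(5e f7 5c 5c 01 96) = 02a4
m2: inner = H(34 9d 36 36 52 66 7a) = 02 6f; tag = H(5e f7 5c 5c 02 6f) = 027e
m3: inner = H(34 9d 36 36 44 58 a8) = 02 81; tag = H(5e f7 5c 5c 02 81) = 0290
m4: inner = H(34 9d 36 36 71 39 6b) = 02 52; tag = H(5e f7 5c 5c 02 52) = 0261 ← matches

4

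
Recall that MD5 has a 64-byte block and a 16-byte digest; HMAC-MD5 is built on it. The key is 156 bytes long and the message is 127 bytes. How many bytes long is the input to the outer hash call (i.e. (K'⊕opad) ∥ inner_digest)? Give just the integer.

Key is 156 > 64 bytes, so it is hashed to 16 bytes then zero-padded to 64: |K'| = 64.
Outer input = (K'⊕opad) ∥ H(inner) → 64 + 16 = 80 bytes.

80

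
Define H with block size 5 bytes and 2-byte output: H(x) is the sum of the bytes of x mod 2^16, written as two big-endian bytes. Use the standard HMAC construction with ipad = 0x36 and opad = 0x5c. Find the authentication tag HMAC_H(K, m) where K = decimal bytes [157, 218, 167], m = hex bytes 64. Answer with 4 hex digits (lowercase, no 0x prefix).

03f4

Key decimal bytes [157, 218, 167] = 9d da a7 is 3 bytes ≤ B = 5; zero-pad to 5 bytes: K' = 9d da a7 00 00.
K' ⊕ ipad = ab ec 91 36 36.  K' ⊕ opad = c1 86 fb 5c 5c.
Inner input = (K'⊕ipad) ∥ m = ab ec 91 36 36 ∥ 64.
Inner hash: sum = 171+236+145+54+54+100 = 760 → 02 f8.
Outer input = (K'⊕opad) ∥ inner = c1 86 fb 5c 5c ∥ 02 f8.
Outer hash (tag): sum = 193+134+251+92+92+2+248 = 1012 → 03 f4.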